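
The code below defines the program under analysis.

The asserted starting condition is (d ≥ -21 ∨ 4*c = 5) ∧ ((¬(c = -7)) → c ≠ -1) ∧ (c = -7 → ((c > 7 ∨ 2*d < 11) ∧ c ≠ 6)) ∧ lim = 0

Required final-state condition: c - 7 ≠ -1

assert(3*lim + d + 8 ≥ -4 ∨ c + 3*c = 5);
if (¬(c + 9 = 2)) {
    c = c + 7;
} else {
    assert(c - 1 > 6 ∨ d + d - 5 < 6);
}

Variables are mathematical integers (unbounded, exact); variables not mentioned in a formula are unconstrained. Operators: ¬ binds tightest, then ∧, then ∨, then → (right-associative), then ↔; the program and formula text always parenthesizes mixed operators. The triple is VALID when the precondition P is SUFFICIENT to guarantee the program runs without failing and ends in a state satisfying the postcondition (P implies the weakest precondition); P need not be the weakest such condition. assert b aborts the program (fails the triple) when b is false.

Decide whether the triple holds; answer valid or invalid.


Working backward. After the program, the postcondition c - 7 ≠ -1 must hold; in canonical form it is c ≠ 6.
Then branch requires c ≠ -1; else branch requires (c > 7 ∨ 2*d < 11) ∧ c ≠ 6.
Before the if: ((¬(c = -7)) → c ≠ -1) ∧ (c = -7 → ((c > 7 ∨ 2*d < 11) ∧ c ≠ 6))
Before assert 3*lim + d + 8 ≥ -4 ∨ c + 3*c = 5: (d + 3*lim ≥ -12 ∨ 4*c = 5) ∧ ((¬(c = -7)) → c ≠ -1) ∧ (c = -7 → ((c > 7 ∨ 2*d < 11) ∧ c ≠ 6))
The weakest precondition is (d + 3*lim ≥ -12 ∨ 4*c = 5) ∧ ((¬(c = -7)) → c ≠ -1) ∧ (c = -7 → ((c > 7 ∨ 2*d < 11) ∧ c ≠ 6)).
Check whether (d ≥ -21 ∨ 4*c = 5) ∧ ((¬(c = -7)) → c ≠ -1) ∧ (c = -7 → ((c > 7 ∨ 2*d < 11) ∧ c ≠ 6)) ∧ lim = 0 implies it.
Countermodel: at the initial state c = -8, d = -13, lim = 0, the precondition holds but the weakest precondition fails.
Answer: invalid


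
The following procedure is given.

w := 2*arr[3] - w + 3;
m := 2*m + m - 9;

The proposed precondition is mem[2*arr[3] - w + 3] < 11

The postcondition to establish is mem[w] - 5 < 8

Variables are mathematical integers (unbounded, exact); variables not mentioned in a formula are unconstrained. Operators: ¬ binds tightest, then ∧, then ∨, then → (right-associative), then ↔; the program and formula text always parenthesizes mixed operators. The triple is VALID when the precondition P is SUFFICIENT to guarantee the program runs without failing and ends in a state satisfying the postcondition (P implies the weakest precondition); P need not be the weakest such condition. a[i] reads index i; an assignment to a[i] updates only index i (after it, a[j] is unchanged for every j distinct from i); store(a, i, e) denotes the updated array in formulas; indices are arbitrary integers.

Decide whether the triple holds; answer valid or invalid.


Working backward. After the program, the postcondition mem[w] - 5 < 8 must hold; in canonical form it is mem[w] < 13.
Before m := 2*m + m - 9: mem[w] < 13
Before w := 2*arr[3] - w + 3: mem[2*arr[3] - w + 3] < 13
The weakest precondition is mem[2*arr[3] - w + 3] < 13.
Check whether mem[2*arr[3] - w + 3] < 11 implies it.
Every state satisfying the precondition satisfies the weakest precondition: the implication holds.
Answer: valid


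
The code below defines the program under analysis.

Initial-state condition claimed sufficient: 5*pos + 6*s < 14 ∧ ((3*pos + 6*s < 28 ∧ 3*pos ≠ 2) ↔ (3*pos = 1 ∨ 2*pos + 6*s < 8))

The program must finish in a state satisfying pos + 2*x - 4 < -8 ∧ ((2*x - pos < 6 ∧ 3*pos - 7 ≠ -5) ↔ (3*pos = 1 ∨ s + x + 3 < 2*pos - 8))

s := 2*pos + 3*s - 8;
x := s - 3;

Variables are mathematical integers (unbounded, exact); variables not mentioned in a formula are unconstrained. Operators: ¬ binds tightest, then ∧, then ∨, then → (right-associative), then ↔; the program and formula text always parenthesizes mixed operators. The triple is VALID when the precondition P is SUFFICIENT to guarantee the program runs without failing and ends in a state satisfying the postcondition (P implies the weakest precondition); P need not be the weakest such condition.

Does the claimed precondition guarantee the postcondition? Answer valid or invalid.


Working backward. After the program, the postcondition pos + 2*x - 4 < -8 ∧ ((2*x - pos < 6 ∧ 3*pos - 7 ≠ -5) ↔ (3*pos = 1 ∨ s + x + 3 < 2*pos - 8)) must hold; in canonical form it is pos + 2*x < -4 ∧ ((2*x < pos + 6 ∧ 3*pos ≠ 2) ↔ (3*pos = 1 ∨ s + x < 2*pos - 11)).
Before x := s - 3: pos + 2*s < 2 ∧ ((2*s < pos + 12 ∧ 3*pos ≠ 2) ↔ (3*pos = 1 ∨ 2*s < 2*pos - 8))
Before s := 2*pos + 3*s - 8: 5*pos + 6*s < 18 ∧ ((3*pos + 6*s < 28 ∧ 3*pos ≠ 2) ↔ (3*pos = 1 ∨ 2*pos + 6*s < 8))
The weakest precondition is 5*pos + 6*s < 18 ∧ ((3*pos + 6*s < 28 ∧ 3*pos ≠ 2) ↔ (3*pos = 1 ∨ 2*pos + 6*s < 8)).
Check whether 5*pos + 6*s < 14 ∧ ((3*pos + 6*s < 28 ∧ 3*pos ≠ 2) ↔ (3*pos = 1 ∨ 2*pos + 6*s < 8)) implies it.
Every state satisfying the precondition satisfies the weakest precondition: the implication holds.
Answer: valid


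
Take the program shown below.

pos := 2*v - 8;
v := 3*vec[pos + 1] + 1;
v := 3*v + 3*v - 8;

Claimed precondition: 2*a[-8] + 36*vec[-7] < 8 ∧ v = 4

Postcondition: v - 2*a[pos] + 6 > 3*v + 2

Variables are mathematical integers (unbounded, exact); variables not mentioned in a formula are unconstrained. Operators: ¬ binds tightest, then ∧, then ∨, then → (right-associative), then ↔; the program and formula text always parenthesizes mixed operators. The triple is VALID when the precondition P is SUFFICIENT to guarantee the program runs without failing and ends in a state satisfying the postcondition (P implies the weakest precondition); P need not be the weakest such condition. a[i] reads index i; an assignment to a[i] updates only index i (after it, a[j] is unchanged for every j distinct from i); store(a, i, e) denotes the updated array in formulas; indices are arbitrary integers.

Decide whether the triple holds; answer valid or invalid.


Working backward. After the program, the postcondition v - 2*a[pos] + 6 > 3*v + 2 must hold; in canonical form it is 2*a[pos] + 2*v < 4.
Before v := 3*v + 3*v - 8: 2*a[pos] + 12*v < 20
Before v := 3*vec[pos + 1] + 1: 2*a[pos] + 36*vec[pos + 1] < 8
Before pos := 2*v - 8: 2*a[2*v - 8] + 36*vec[2*v - 7] < 8
The weakest precondition is 2*a[2*v - 8] + 36*vec[2*v - 7] < 8.
Check whether 2*a[-8] + 36*vec[-7] < 8 ∧ v = 4 implies it.
Countermodel: at the initial state a = {[-8] = -7040, [-7] = -279374, [0] = -279374, [1] = -279374, elsewhere -279374}, v = 4, vec = {[-8] = -15215, [-7] = -15215, [0] = -15215, [1] = 15521, elsewhere -15215}, the precondition holds but the weakest precondition fails.
Answer: invalid


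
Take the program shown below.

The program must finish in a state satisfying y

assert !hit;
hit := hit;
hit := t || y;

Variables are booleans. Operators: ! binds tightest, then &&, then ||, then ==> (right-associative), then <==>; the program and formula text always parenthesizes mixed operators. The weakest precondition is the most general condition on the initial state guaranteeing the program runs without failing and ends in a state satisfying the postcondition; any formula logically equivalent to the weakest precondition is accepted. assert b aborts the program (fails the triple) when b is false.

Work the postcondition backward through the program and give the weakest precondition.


Working backward. After the program, y must hold.
Before hit := t || y: y
Before hit := hit: y
Before assert !hit: (!hit) && y
Answer: WP = (!hit) && y


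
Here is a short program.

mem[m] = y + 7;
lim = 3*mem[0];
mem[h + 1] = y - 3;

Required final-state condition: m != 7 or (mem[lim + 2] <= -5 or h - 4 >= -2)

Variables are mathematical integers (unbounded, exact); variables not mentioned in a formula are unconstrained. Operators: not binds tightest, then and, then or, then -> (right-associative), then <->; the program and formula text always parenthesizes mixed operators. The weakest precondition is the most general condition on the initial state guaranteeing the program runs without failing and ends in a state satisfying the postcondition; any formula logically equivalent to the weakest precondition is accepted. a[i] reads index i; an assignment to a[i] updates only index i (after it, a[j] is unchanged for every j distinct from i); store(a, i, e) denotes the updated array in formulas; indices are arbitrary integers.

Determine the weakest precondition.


Working backward. After the program, the postcondition m != 7 or (mem[lim + 2] <= -5 or h - 4 >= -2) must hold; in canonical form it is m != 7 or mem[lim + 2] <= -5 or h >= 2.
Before mem[h + 1] := y - 3: m != 7 or store(mem, h + 1, y - 3)[lim + 2] <= -5 or h >= 2
Before lim := 3*mem[0]: m != 7 or store(mem, h + 1, y - 3)[3*mem[0] + 2] <= -5 or h >= 2
Before mem[m] := y + 7: m != 7 or store(store(mem, m, y + 7), h + 1, y - 3)[3*store(mem, m, y + 7)[0] + 2] <= -5 or h >= 2
Answer: WP = m != 7 or store(store(mem, m, y + 7), h + 1, y - 3)[3*store(mem, m, y + 7)[0] + 2] <= -5 or h >= 2


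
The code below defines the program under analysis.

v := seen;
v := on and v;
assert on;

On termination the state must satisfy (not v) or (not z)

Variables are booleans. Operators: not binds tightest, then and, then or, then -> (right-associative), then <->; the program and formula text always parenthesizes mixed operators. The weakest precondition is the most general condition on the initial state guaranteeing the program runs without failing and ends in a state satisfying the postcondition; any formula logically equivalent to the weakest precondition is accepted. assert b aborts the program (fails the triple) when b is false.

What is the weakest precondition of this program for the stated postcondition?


Working backward. After the program, (not v) or (not z) must hold.
Before assert on: on and ((not v) or (not z))
Before v := on and v: on and ((not (on and v)) or (not z))
Before v := seen: on and ((not (on and seen)) or (not z))
Answer: WP = on and ((not (on and seen)) or (not z))


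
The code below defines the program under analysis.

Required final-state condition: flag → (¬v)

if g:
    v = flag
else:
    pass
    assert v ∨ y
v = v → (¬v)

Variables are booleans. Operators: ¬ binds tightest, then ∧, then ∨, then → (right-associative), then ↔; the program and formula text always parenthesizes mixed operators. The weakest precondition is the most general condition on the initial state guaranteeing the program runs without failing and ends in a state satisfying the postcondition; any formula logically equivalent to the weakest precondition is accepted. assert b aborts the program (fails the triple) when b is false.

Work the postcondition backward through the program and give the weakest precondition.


Working backward. After the program, flag → (¬v) must hold.
Before v := v → (¬v): flag → (¬(v → (¬v)))
Then branch requires flag → (¬(flag → (¬flag))); else branch requires (v ∨ y) ∧ (flag → (¬(v → (¬v)))).
Before the if: (g → (flag → (¬(flag → (¬flag))))) ∧ ((¬g) → ((v ∨ y) ∧ (flag → (¬(v → (¬v))))))
Answer: WP = (g → (flag → (¬(flag → (¬flag))))) ∧ ((¬g) → ((v ∨ y) ∧ (flag → (¬(v → (¬v))))))


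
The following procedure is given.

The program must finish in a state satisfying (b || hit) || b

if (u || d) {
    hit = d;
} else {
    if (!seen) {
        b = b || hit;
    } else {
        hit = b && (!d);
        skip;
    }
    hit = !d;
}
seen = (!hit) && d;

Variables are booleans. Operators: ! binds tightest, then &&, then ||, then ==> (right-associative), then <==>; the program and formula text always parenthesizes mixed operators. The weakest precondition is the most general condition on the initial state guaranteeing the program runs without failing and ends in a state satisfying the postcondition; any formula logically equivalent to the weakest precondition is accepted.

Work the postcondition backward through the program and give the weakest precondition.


Working backward. After the program, the postcondition (b || hit) || b must hold; in canonical form it is b || hit.
Before seen := (!hit) && d: b || hit
Then branch requires b || d; else branch requires ((!seen) ==> (b || hit || (!d))) && (seen ==> (b || (!d))).
Before the if: ((u || d) ==> (b || d)) && ((!(u || d)) ==> (((!seen) ==> (b || hit || (!d))) && (seen ==> (b || (!d)))))
Answer: WP = ((u || d) ==> (b || d)) && ((!(u || d)) ==> (((!seen) ==> (b || hit || (!d))) && (seen ==> (b || (!d)))))


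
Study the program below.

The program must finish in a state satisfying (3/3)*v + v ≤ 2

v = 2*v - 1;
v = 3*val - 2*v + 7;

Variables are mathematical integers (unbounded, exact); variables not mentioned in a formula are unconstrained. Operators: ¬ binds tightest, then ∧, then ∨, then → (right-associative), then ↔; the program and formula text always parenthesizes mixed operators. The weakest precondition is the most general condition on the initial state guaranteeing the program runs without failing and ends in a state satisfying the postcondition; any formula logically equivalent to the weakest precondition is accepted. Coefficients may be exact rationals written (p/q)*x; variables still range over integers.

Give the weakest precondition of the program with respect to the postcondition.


Working backward. After the program, the postcondition (3/3)*v + v ≤ 2 must hold; in canonical form it is 2*v ≤ 2.
Before v := 3*val - 2*v + 7: 6*val ≤ 4*v - 12
Before v := 2*v - 1: 6*val ≤ 8*v - 16
Answer: WP = 6*val ≤ 8*v - 16


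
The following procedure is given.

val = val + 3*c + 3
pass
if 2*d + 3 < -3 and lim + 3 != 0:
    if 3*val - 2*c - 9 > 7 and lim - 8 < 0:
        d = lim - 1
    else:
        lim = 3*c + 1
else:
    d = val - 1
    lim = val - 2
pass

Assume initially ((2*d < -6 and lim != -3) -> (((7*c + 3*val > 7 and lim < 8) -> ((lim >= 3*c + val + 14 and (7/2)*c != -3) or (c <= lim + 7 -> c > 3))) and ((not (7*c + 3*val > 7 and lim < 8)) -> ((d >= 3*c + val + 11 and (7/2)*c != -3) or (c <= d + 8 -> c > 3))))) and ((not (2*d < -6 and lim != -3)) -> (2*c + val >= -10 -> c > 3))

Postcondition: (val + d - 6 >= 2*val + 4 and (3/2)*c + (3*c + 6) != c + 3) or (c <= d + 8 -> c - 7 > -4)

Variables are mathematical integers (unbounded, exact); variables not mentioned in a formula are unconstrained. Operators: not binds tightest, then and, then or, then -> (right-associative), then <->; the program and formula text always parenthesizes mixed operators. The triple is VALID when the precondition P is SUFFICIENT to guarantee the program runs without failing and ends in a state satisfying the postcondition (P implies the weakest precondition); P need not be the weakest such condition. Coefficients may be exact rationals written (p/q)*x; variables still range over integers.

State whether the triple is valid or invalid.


Working backward. After the program, the postcondition (val + d - 6 >= 2*val + 4 and (3/2)*c + (3*c + 6) != c + 3) or (c <= d + 8 -> c - 7 > -4) must hold; in canonical form it is (d >= val + 10 and (7/2)*c != -3) or (c <= d + 8 -> c > 3).
Before skip: (d >= val + 10 and (7/2)*c != -3) or (c <= d + 8 -> c > 3)
Then branch requires ((3*val > 2*c + 16 and lim < 8) -> ((lim >= val + 11 and (7/2)*c != -3) or (c <= lim + 7 -> c > 3))) and ((not (3*val > 2*c + 16 and lim < 8)) -> ((d >= val + 10 and (7/2)*c != -3) or (c <= d + 8 -> c > 3))); else branch requires c <= val + 7 -> c > 3.
Before the if: ((2*d < -6 and lim != -3) -> (((3*val > 2*c + 16 and lim < 8) -> ((lim >= val + 11 and (7/2)*c != -3) or (c <= lim + 7 -> c > 3))) and ((not (3*val > 2*c + 16 and lim < 8)) -> ((d >= val + 10 and (7/2)*c != -3) or (c <= d + 8 -> c > 3))))) and ((not (2*d < -6 and lim != -3)) -> (c <= val + 7 -> c > 3))
Before skip: ((2*d < -6 and lim != -3) -> (((3*val > 2*c + 16 and lim < 8) -> ((lim >= val + 11 and (7/2)*c != -3) or (c <= lim + 7 -> c > 3))) and ((not (3*val > 2*c + 16 and lim < 8)) -> ((d >= val + 10 and (7/2)*c != -3) or (c <= d + 8 -> c > 3))))) and ((not (2*d < -6 and lim != -3)) -> (c <= val + 7 -> c > 3))
Before val := val + 3*c + 3: ((2*d < -6 and lim != -3) -> (((7*c + 3*val > 7 and lim < 8) -> ((lim >= 3*c + val + 14 and (7/2)*c != -3) or (c <= lim + 7 -> c > 3))) and ((not (7*c + 3*val > 7 and lim < 8)) -> ((d >= 3*c + val + 13 and (7/2)*c != -3) or (c <= d + 8 -> c > 3))))) and ((not (2*d < -6 and lim != -3)) -> (2*c + val >= -10 -> c > 3))
The weakest precondition is ((2*d < -6 and lim != -3) -> (((7*c + 3*val > 7 and lim < 8) -> ((lim >= 3*c + val + 14 and (7/2)*c != -3) or (c <= lim + 7 -> c > 3))) and ((not (7*c + 3*val > 7 and lim < 8)) -> ((d >= 3*c + val + 13 and (7/2)*c != -3) or (c <= d + 8 -> c > 3))))) and ((not (2*d < -6 and lim != -3)) -> (2*c + val >= -10 -> c > 3)).
Check whether ((2*d < -6 and lim != -3) -> (((7*c + 3*val > 7 and lim < 8) -> ((lim >= 3*c + val + 14 and (7/2)*c != -3) or (c <= lim + 7 -> c > 3))) and ((not (7*c + 3*val > 7 and lim < 8)) -> ((d >= 3*c + val + 11 and (7/2)*c != -3) or (c <= d + 8 -> c > 3))))) and ((not (2*d < -6 and lim != -3)) -> (2*c + val >= -10 -> c > 3)) implies it.
Countermodel: at the initial state c = 0, d = -4, lim = -8, val = -15, the precondition holds but the weakest precondition fails.
Answer: invalid


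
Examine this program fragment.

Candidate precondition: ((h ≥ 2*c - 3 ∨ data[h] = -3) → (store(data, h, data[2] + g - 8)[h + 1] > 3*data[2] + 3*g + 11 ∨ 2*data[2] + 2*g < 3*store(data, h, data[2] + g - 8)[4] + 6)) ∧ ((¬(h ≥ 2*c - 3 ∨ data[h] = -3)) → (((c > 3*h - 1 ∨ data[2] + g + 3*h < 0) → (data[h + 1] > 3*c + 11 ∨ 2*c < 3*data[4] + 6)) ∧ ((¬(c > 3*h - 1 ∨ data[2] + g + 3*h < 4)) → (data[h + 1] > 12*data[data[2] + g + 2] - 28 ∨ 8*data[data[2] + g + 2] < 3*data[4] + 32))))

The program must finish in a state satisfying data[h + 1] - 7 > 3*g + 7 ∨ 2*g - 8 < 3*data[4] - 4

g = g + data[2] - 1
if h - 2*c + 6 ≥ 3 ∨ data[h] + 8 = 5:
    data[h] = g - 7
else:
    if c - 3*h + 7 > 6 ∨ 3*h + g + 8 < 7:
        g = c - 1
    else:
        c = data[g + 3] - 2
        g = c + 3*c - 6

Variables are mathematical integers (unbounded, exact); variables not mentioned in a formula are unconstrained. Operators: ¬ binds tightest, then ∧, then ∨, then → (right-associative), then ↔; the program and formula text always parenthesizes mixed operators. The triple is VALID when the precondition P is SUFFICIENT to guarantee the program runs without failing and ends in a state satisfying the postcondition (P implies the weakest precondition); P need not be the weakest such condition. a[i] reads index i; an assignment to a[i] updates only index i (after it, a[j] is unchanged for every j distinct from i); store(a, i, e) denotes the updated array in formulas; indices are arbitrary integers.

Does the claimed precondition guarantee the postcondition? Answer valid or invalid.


Working backward. After the program, the postcondition data[h + 1] - 7 > 3*g + 7 ∨ 2*g - 8 < 3*data[4] - 4 must hold; in canonical form it is data[h + 1] > 3*g + 14 ∨ 2*g < 3*data[4] + 4.
Then branch requires store(data, h, g - 7)[h + 1] > 3*g + 14 ∨ 2*g < 3*store(data, h, g - 7)[4] + 4; else branch requires ((c > 3*h - 1 ∨ g + 3*h < -1) → (data[h + 1] > 3*c + 11 ∨ 2*c < 3*data[4] + 6)) ∧ ((¬(c > 3*h - 1 ∨ g + 3*h < -1)) → (data[h + 1] > 12*data[g + 3] - 28 ∨ 8*data[g + 3] < 3*data[4] + 32)).
Before the if: ((h ≥ 2*c - 3 ∨ data[h] = -3) → (store(data, h, g - 7)[h + 1] > 3*g + 14 ∨ 2*g < 3*store(data, h, g - 7)[4] + 4)) ∧ ((¬(h ≥ 2*c - 3 ∨ data[h] = -3)) → (((c > 3*h - 1 ∨ g + 3*h < -1) → (data[h + 1] > 3*c + 11 ∨ 2*c < 3*data[4] + 6)) ∧ ((¬(c > 3*h - 1 ∨ g + 3*h < -1)) → (data[h + 1] > 12*data[g + 3] - 28 ∨ 8*data[g + 3] < 3*data[4] + 32))))
Before g := g + data[2] - 1: ((h ≥ 2*c - 3 ∨ data[h] = -3) → (store(data, h, data[2] + g - 8)[h + 1] > 3*data[2] + 3*g + 11 ∨ 2*data[2] + 2*g < 3*store(data, h, data[2] + g - 8)[4] + 6)) ∧ ((¬(h ≥ 2*c - 3 ∨ data[h] = -3)) → (((c > 3*h - 1 ∨ data[2] + g + 3*h < 0) → (data[h + 1] > 3*c + 11 ∨ 2*c < 3*data[4] + 6)) ∧ ((¬(c > 3*h - 1 ∨ data[2] + g + 3*h < 0)) → (data[h + 1] > 12*data[data[2] + g + 2] - 28 ∨ 8*data[data[2] + g + 2] < 3*data[4] + 32))))
The weakest precondition is ((h ≥ 2*c - 3 ∨ data[h] = -3) → (store(data, h, data[2] + g - 8)[h + 1] > 3*data[2] + 3*g + 11 ∨ 2*data[2] + 2*g < 3*store(data, h, data[2] + g - 8)[4] + 6)) ∧ ((¬(h ≥ 2*c - 3 ∨ data[h] = -3)) → (((c > 3*h - 1 ∨ data[2] + g + 3*h < 0) → (data[h + 1] > 3*c + 11 ∨ 2*c < 3*data[4] + 6)) ∧ ((¬(c > 3*h - 1 ∨ data[2] + g + 3*h < 0)) → (data[h + 1] > 12*data[data[2] + g + 2] - 28 ∨ 8*data[data[2] + g + 2] < 3*data[4] + 32)))).
Check whether ((h ≥ 2*c - 3 ∨ data[h] = -3) → (store(data, h, data[2] + g - 8)[h + 1] > 3*data[2] + 3*g + 11 ∨ 2*data[2] + 2*g < 3*store(data, h, data[2] + g - 8)[4] + 6)) ∧ ((¬(h ≥ 2*c - 3 ∨ data[h] = -3)) → (((c > 3*h - 1 ∨ data[2] + g + 3*h < 0) → (data[h + 1] > 3*c + 11 ∨ 2*c < 3*data[4] + 6)) ∧ ((¬(c > 3*h - 1 ∨ data[2] + g + 3*h < 4)) → (data[h + 1] > 12*data[data[2] + g + 2] - 28 ∨ 8*data[data[2] + g + 2] < 3*data[4] + 32)))) implies it.
Countermodel: at the initial state c = 15526, data = {[-93127] = -2, [2] = -93129, [4] = -16, [31044] = 9, [31045] = -52, elsewhere 9}, g = 0, h = 31044, the precondition holds but the weakest precondition fails.
Answer: invalid


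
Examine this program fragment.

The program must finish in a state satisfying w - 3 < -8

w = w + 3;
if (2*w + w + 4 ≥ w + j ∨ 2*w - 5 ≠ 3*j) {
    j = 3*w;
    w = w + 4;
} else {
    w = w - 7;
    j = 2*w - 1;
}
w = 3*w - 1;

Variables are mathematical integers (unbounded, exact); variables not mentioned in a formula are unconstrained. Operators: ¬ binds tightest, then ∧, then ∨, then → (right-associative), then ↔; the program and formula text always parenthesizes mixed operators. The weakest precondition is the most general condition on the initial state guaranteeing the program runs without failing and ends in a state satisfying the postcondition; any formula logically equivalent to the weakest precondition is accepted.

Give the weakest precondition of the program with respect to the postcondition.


Working backward. After the program, the postcondition w - 3 < -8 must hold; in canonical form it is w < -5.
Before w := 3*w - 1: 3*w < -4
Then branch requires 3*w < -16; else branch requires 3*w < 17.
Before the if: ((2*w ≥ j - 4 ∨ 2*w ≠ 3*j + 5) → 3*w < -16) ∧ ((¬(2*w ≥ j - 4 ∨ 2*w ≠ 3*j + 5)) → 3*w < 17)
Before w := w + 3: ((2*w ≥ j - 10 ∨ 2*w ≠ 3*j - 1) → 3*w < -25) ∧ ((¬(2*w ≥ j - 10 ∨ 2*w ≠ 3*j - 1)) → 3*w < 8)
Answer: WP = ((2*w ≥ j - 10 ∨ 2*w ≠ 3*j - 1) → 3*w < -25) ∧ ((¬(2*w ≥ j - 10 ∨ 2*w ≠ 3*j - 1)) → 3*w < 8)


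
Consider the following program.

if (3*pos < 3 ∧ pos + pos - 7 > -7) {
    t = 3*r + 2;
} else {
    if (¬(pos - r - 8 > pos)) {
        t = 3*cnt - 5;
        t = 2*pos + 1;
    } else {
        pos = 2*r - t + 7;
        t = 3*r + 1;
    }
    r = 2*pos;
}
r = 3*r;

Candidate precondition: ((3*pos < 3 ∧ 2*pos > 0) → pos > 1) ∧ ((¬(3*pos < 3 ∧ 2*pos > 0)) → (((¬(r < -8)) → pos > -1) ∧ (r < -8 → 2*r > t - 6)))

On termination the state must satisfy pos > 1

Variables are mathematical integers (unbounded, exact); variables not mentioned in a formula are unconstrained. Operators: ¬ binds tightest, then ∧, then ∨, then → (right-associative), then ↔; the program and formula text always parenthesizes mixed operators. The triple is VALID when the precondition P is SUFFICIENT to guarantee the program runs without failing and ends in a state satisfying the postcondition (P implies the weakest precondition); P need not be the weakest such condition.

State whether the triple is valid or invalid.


Working backward. After the program, pos > 1 must hold.
Before r := 3*r: pos > 1
Then branch requires pos > 1; else branch requires ((¬(r < -8)) → pos > 1) ∧ (r < -8 → 2*r > t - 6).
Before the if: ((3*pos < 3 ∧ 2*pos > 0) → pos > 1) ∧ ((¬(3*pos < 3 ∧ 2*pos > 0)) → (((¬(r < -8)) → pos > 1) ∧ (r < -8 → 2*r > t - 6)))
The weakest precondition is ((3*pos < 3 ∧ 2*pos > 0) → pos > 1) ∧ ((¬(3*pos < 3 ∧ 2*pos > 0)) → (((¬(r < -8)) → pos > 1) ∧ (r < -8 → 2*r > t - 6))).
Check whether ((3*pos < 3 ∧ 2*pos > 0) → pos > 1) ∧ ((¬(3*pos < 3 ∧ 2*pos > 0)) → (((¬(r < -8)) → pos > -1) ∧ (r < -8 → 2*r > t - 6))) implies it.
Countermodel: at the initial state pos = 1, r = -8, t = 0, the precondition holds but the weakest precondition fails.
Answer: invalid


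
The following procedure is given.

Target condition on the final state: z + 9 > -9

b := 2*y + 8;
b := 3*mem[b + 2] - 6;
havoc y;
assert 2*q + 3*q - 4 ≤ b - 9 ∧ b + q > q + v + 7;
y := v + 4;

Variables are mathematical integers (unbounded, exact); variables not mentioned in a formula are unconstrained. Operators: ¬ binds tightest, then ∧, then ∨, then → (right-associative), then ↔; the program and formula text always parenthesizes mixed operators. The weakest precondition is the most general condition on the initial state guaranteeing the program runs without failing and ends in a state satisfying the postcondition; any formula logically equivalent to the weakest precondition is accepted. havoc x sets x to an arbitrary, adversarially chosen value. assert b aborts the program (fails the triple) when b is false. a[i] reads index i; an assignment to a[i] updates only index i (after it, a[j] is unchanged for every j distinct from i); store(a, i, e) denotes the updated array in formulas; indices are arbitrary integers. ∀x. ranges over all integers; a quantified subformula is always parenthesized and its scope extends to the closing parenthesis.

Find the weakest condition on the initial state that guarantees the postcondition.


Working backward. After the program, the postcondition z + 9 > -9 must hold; in canonical form it is z > -18.
Before y := v + 4: z > -18
Before assert 2*q + 3*q - 4 ≤ b - 9 ∧ b + q > q + v + 7: 5*q ≤ b - 5 ∧ b > v + 7 ∧ z > -18
Before havoc y: 5*q ≤ b - 5 ∧ b > v + 7 ∧ z > -18
Before b := 3*mem[b + 2] - 6: 5*q ≤ 3*mem[b + 2] - 11 ∧ 3*mem[b + 2] > v + 13 ∧ z > -18
Before b := 2*y + 8: 5*q ≤ 3*mem[2*y + 10] - 11 ∧ 3*mem[2*y + 10] > v + 13 ∧ z > -18
Answer: WP = 5*q ≤ 3*mem[2*y + 10] - 11 ∧ 3*mem[2*y + 10] > v + 13 ∧ z > -18


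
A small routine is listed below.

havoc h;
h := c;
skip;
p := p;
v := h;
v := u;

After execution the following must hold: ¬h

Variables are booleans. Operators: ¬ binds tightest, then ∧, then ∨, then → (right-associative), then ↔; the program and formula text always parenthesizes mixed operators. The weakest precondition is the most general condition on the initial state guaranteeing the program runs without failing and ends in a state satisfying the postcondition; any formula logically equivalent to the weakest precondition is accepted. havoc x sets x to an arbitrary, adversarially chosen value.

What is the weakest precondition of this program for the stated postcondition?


Working backward. After the program, ¬h must hold.
Before v := u: ¬h
Before v := h: ¬h
Before p := p: ¬h
Before skip: ¬h
Before h := c: ¬c
Before havoc h: ¬c
Answer: WP = ¬c


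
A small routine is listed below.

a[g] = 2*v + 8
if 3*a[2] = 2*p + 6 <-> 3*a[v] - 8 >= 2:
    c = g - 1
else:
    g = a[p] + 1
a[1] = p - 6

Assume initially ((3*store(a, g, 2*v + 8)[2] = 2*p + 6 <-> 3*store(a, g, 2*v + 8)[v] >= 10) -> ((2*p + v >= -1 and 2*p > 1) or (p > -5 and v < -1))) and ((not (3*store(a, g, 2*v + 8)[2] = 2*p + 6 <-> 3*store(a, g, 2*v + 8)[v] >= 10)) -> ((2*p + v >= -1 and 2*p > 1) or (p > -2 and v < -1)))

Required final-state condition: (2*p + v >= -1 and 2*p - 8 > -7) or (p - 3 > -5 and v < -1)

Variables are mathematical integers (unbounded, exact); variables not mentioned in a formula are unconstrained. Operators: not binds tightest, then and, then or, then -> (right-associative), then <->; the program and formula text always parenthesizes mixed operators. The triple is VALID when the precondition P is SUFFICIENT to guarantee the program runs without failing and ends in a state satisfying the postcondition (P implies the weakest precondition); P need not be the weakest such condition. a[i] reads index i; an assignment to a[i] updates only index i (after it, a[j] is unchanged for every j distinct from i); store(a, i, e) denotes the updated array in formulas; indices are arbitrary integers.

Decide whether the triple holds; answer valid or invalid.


Working backward. After the program, the postcondition (2*p + v >= -1 and 2*p - 8 > -7) or (p - 3 > -5 and v < -1) must hold; in canonical form it is (2*p + v >= -1 and 2*p > 1) or (p > -2 and v < -1).
Before a[1] := p - 6: (2*p + v >= -1 and 2*p > 1) or (p > -2 and v < -1)
Then branch requires (2*p + v >= -1 and 2*p > 1) or (p > -2 and v < -1); else branch requires (2*p + v >= -1 and 2*p > 1) or (p > -2 and v < -1).
Before the if: ((3*a[2] = 2*p + 6 <-> 3*a[v] >= 10) -> ((2*p + v >= -1 and 2*p > 1) or (p > -2 and v < -1))) and ((not (3*a[2] = 2*p + 6 <-> 3*a[v] >= 10)) -> ((2*p + v >= -1 and 2*p > 1) or (p > -2 and v < -1)))
Before a[g] := 2*v + 8: ((3*store(a, g, 2*v + 8)[2] = 2*p + 6 <-> 3*store(a, g, 2*v + 8)[v] >= 10) -> ((2*p + v >= -1 and 2*p > 1) or (p > -2 and v < -1))) and ((not (3*store(a, g, 2*v + 8)[2] = 2*p + 6 <-> 3*store(a, g, 2*v + 8)[v] >= 10)) -> ((2*p + v >= -1 and 2*p > 1) or (p > -2 and v < -1)))
The weakest precondition is ((3*store(a, g, 2*v + 8)[2] = 2*p + 6 <-> 3*store(a, g, 2*v + 8)[v] >= 10) -> ((2*p + v >= -1 and 2*p > 1) or (p > -2 and v < -1))) and ((not (3*store(a, g, 2*v + 8)[2] = 2*p + 6 <-> 3*store(a, g, 2*v + 8)[v] >= 10)) -> ((2*p + v >= -1 and 2*p > 1) or (p > -2 and v < -1))).
Check whether ((3*store(a, g, 2*v + 8)[2] = 2*p + 6 <-> 3*store(a, g, 2*v + 8)[v] >= 10) -> ((2*p + v >= -1 and 2*p > 1) or (p > -5 and v < -1))) and ((not (3*store(a, g, 2*v + 8)[2] = 2*p + 6 <-> 3*store(a, g, 2*v + 8)[v] >= 10)) -> ((2*p + v >= -1 and 2*p > 1) or (p > -2 and v < -1))) implies it.
Countermodel: at the initial state a = {[-30155] = 4, [2] = 1, elsewhere 4}, g = -30155, p = -2, v = -30155, the precondition holds but the weakest precondition fails.
Answer: invalid


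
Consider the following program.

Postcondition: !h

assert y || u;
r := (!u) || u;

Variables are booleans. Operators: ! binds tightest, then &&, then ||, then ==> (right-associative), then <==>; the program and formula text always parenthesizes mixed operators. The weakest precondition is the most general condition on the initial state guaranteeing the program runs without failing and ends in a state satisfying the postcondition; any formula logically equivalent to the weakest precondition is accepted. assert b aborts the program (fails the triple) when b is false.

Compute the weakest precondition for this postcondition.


Working backward. After the program, !h must hold.
Before r := (!u) || u: !h
Before assert y || u: (y || u) && (!h)
Answer: WP = (y || u) && (!h)


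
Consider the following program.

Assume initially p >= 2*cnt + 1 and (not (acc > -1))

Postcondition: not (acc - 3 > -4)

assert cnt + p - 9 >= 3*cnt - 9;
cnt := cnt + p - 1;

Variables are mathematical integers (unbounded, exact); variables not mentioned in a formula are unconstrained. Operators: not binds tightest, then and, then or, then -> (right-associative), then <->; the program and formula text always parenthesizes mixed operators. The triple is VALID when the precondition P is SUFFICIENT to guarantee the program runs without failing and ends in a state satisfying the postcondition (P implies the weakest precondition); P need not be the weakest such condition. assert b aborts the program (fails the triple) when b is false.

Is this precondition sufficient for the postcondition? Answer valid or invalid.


Working backward. After the program, the postcondition not (acc - 3 > -4) must hold; in canonical form it is not (acc > -1).
Before cnt := cnt + p - 1: not (acc > -1)
Before assert cnt + p - 9 >= 3*cnt - 9: p >= 2*cnt and (not (acc > -1))
The weakest precondition is p >= 2*cnt and (not (acc > -1)).
Check whether p >= 2*cnt + 1 and (not (acc > -1)) implies it.
Every state satisfying the precondition satisfies the weakest precondition: the implication holds.
Answer: valid


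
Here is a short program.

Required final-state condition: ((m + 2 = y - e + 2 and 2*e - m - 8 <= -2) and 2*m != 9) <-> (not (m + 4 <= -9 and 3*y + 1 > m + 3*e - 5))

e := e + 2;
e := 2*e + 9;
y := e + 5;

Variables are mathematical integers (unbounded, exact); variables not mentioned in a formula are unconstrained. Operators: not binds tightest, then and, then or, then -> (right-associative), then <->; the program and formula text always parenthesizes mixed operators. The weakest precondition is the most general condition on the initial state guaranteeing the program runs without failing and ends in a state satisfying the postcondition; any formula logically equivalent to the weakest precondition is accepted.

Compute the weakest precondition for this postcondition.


Working backward. After the program, the postcondition ((m + 2 = y - e + 2 and 2*e - m - 8 <= -2) and 2*m != 9) <-> (not (m + 4 <= -9 and 3*y + 1 > m + 3*e - 5)) must hold; in canonical form it is (e + m = y and 2*e <= m + 6 and 2*m != 9) <-> (not (m <= -13 and 3*y > 3*e + m - 6)).
Before y := e + 5: (m = 5 and 2*e <= m + 6 and 2*m != 9) <-> (not (m <= -13 and m < 21))
Before e := 2*e + 9: (m = 5 and 4*e <= m - 12 and 2*m != 9) <-> (not (m <= -13 and m < 21))
Before e := e + 2: (m = 5 and 4*e <= m - 20 and 2*m != 9) <-> (not (m <= -13 and m < 21))
Answer: WP = (m = 5 and 4*e <= m - 20 and 2*m != 9) <-> (not (m <= -13 and m < 21))


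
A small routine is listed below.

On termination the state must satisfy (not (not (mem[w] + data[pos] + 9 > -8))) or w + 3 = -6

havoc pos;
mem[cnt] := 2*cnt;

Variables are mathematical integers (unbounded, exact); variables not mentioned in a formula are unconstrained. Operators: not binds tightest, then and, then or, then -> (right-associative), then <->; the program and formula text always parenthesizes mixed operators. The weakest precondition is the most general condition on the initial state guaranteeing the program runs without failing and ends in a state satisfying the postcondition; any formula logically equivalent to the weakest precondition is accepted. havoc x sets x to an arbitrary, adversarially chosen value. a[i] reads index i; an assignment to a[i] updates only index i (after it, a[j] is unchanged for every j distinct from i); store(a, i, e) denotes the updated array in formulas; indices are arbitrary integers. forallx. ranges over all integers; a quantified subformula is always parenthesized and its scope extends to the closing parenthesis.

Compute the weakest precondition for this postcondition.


Working backward. After the program, the postcondition (not (not (mem[w] + data[pos] + 9 > -8))) or w + 3 = -6 must hold; in canonical form it is data[pos] + mem[w] > -17 or w = -9.
Before mem[cnt] := 2*cnt: data[pos] + store(mem, cnt, 2*cnt)[w] > -17 or w = -9
Before havoc pos: forall pos_1. (data[pos_1] + store(mem, cnt, 2*cnt)[w] > -17 or w = -9)
Answer: WP = forall pos_1. (data[pos_1] + store(mem, cnt, 2*cnt)[w] > -17 or w = -9)


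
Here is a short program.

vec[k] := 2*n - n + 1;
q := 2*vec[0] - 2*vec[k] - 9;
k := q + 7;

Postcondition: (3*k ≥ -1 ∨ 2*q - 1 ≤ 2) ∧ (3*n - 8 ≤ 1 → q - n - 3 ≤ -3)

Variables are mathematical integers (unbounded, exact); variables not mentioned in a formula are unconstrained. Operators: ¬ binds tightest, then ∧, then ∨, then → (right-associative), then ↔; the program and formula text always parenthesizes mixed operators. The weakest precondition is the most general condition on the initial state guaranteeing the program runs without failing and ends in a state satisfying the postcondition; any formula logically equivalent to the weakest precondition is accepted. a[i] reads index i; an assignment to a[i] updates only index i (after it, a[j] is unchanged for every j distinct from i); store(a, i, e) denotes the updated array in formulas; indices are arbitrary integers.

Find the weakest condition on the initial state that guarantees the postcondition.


Working backward. After the program, the postcondition (3*k ≥ -1 ∨ 2*q - 1 ≤ 2) ∧ (3*n - 8 ≤ 1 → q - n - 3 ≤ -3) must hold; in canonical form it is (3*k ≥ -1 ∨ 2*q ≤ 3) ∧ (3*n ≤ 9 → q ≤ n).
Before k := q + 7: (3*q ≥ -22 ∨ 2*q ≤ 3) ∧ (3*n ≤ 9 → q ≤ n)
Before q := 2*vec[0] - 2*vec[k] - 9: (6*vec[0] ≥ 6*vec[k] + 5 ∨ 4*vec[0] ≤ 4*vec[k] + 21) ∧ (3*n ≤ 9 → 2*vec[0] ≤ 2*vec[k] + n + 9)
Before vec[k] := 2*n - n + 1: (6*store(vec, k, n + 1)[0] ≥ 6*store(vec, k, n + 1)[k] + 5 ∨ 4*store(vec, k, n + 1)[0] ≤ 4*store(vec, k, n + 1)[k] + 21) ∧ (3*n ≤ 9 → 2*store(vec, k, n + 1)[0] ≤ 2*store(vec, k, n + 1)[k] + n + 9)
Answer: WP = (6*store(vec, k, n + 1)[0] ≥ 6*store(vec, k, n + 1)[k] + 5 ∨ 4*store(vec, k, n + 1)[0] ≤ 4*store(vec, k, n + 1)[k] + 21) ∧ (3*n ≤ 9 → 2*store(vec, k, n + 1)[0] ≤ 2*store(vec, k, n + 1)[k] + n + 9)


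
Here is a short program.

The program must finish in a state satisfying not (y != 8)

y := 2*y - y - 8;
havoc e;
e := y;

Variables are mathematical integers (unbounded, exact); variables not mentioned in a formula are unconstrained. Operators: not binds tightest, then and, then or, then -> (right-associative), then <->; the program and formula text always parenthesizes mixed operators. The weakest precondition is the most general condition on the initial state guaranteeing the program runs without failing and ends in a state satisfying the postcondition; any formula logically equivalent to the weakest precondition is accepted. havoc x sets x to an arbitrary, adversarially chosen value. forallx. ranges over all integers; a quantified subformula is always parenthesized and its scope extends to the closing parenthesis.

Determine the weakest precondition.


Working backward. After the program, not (y != 8) must hold.
Before e := y: not (y != 8)
Before havoc e: not (y != 8)
Before y := 2*y - y - 8: not (y != 16)
Answer: WP = not (y != 16)


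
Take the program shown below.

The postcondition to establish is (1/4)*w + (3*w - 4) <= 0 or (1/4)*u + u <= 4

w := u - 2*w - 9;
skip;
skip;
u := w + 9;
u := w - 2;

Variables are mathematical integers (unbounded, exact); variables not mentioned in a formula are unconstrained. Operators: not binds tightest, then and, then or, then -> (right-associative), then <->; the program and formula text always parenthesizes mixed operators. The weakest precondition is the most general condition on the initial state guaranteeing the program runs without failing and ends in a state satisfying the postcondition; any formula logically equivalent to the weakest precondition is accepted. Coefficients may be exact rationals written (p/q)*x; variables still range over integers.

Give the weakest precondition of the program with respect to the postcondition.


Working backward. After the program, the postcondition (1/4)*w + (3*w - 4) <= 0 or (1/4)*u + u <= 4 must hold; in canonical form it is (13/4)*w <= 4 or (5/4)*u <= 4.
Before u := w - 2: (13/4)*w <= 4 or (5/4)*w <= 13/2
Before u := w + 9: (13/4)*w <= 4 or (5/4)*w <= 13/2
Before skip: (13/4)*w <= 4 or (5/4)*w <= 13/2
Before skip: (13/4)*w <= 4 or (5/4)*w <= 13/2
Before w := u - 2*w - 9: (13/4)*u <= (13/2)*w + 133/4 or (5/4)*u <= (5/2)*w + 71/4
Answer: WP = (13/4)*u <= (13/2)*w + 133/4 or (5/4)*u <= (5/2)*w + 71/4


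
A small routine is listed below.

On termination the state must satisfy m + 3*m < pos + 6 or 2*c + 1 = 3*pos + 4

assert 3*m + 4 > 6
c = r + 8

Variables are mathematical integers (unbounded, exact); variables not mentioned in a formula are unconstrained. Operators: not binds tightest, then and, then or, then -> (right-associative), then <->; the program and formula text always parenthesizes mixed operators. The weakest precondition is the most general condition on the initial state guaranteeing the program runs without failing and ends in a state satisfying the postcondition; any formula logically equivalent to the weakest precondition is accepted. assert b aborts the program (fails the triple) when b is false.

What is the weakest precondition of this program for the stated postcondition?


Working backward. After the program, the postcondition m + 3*m < pos + 6 or 2*c + 1 = 3*pos + 4 must hold; in canonical form it is 4*m < pos + 6 or 2*c = 3*pos + 3.
Before c := r + 8: 4*m < pos + 6 or 2*r = 3*pos - 13
Before assert 3*m + 4 > 6: 3*m > 2 and (4*m < pos + 6 or 2*r = 3*pos - 13)
Answer: WP = 3*m > 2 and (4*m < pos + 6 or 2*r = 3*pos - 13)
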